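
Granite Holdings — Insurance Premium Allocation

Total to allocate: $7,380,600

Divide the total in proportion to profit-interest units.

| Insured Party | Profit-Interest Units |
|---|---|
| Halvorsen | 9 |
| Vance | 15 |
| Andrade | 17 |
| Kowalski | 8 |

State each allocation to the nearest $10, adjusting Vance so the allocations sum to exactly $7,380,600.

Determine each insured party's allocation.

Halvorsen: $1,355,620 | Vance: $2,259,360 | Andrade: $2,560,620 | Kowalski: $1,205,000

Combined profit-interest units = 49.
Raw shares: Halvorsen 9/49 × $7,380,600 = 1,355,620.41; Vance 15/49 × $7,380,600 = 2,259,367.35; Andrade 17/49 × $7,380,600 = 2,560,616.33; Kowalski 8/49 × $7,380,600 = 1,204,995.92.
After rounding ($10): Halvorsen $1,355,620; Vance $2,259,370; Andrade $2,560,620; Kowalski $1,205,000. Sum = $7,380,610.
Difference $7,380,600 − $7,380,610 = −$10 applied to Vance: Vance becomes $2,259,360.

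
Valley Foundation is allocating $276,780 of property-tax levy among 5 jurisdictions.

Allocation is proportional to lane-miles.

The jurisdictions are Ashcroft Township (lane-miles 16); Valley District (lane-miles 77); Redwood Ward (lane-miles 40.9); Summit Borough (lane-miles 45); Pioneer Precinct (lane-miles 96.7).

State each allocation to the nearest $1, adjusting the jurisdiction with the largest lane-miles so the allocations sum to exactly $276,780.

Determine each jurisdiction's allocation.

Total lane-miles = 275.6.
Proportional shares: Ashcroft Township 16/275.6 × $276,780 = 16,068.51; Valley District 77/275.6 × $276,780 = 77,329.68; Redwood Ward 40.9/275.6 × $276,780 = 41,075.12; Summit Borough 45/275.6 × $276,780 = 45,192.67; Pioneer Precinct 96.7/275.6 × $276,780 = 97,114.03.
Rounded to nearest $1: Ashcroft Township $16,069; Valley District $77,330; Redwood Ward $41,075; Summit Borough $45,193; Pioneer Precinct $97,114. Sum = $276,781.
Difference $276,780 − $276,781 = −$1 applied to largest lane-miles (Pioneer Precinct): Pioneer Precinct becomes $97,113.

Ashcroft Township: $16,069 · Valley District: $77,330 · Redwood Ward: $41,075 · Summit Borough: $45,193 · Pioneer Precinct: $97,113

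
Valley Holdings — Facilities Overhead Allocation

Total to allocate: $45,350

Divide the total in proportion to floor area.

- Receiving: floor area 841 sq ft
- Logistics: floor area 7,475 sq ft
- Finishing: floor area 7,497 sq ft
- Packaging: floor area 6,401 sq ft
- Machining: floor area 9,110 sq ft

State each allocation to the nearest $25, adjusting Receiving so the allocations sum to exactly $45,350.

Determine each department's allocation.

Receiving: $1,200 | Logistics: $10,825 | Finishing: $10,850 | Packaging: $9,275 | Machining: $13,200

Floor area total: 31,324.
Proportional shares: Receiving 841/31,324 × $45,350 = 1,217.58; Logistics 7,475/31,324 × $45,350 = 10,822.09; Finishing 7,497/31,324 × $45,350 = 10,853.94; Packaging 6,401/31,324 × $45,350 = 9,267.19; Machining 9,110/31,324 × $45,350 = 13,189.20.
After rounding ($25): Receiving $1,225; Logistics $10,825; Finishing $10,850; Packaging $9,275; Machining $13,200. Sum = $45,375.
Difference $45,350 − $45,375 = −$25 applied to Receiving: Receiving becomes $1,200.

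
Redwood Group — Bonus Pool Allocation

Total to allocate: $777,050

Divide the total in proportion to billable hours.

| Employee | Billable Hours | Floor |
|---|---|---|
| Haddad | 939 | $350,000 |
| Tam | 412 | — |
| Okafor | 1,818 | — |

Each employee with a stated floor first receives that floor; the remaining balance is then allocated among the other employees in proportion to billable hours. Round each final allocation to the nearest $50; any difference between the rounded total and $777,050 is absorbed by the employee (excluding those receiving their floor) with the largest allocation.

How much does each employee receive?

Haddad: $350,000 · Tam: $78,900 · Okafor: $348,150

Fund the minimums — Haddad $350,000. Remaining pool $427,050.
Remaining pool split over remaining billable hours 2,230: Tam 78,898.92 → $78,900; Okafor 348,151.08 → $348,150.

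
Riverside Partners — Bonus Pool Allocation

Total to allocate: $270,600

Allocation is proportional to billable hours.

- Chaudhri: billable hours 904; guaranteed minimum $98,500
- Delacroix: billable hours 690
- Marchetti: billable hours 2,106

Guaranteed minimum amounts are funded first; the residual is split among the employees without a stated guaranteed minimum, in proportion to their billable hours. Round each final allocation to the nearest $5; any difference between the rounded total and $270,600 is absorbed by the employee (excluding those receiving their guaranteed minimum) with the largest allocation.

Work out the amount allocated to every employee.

Chaudhri: $98,500 | Delacroix: $42,470 | Marchetti: $129,630

Minimums first: Chaudhri $98,500. Remaining pool $172,100.
Remaining pool split over remaining billable hours 2,796: Delacroix 42,471.03 → $42,470; Marchetti 129,628.97 → $129,630.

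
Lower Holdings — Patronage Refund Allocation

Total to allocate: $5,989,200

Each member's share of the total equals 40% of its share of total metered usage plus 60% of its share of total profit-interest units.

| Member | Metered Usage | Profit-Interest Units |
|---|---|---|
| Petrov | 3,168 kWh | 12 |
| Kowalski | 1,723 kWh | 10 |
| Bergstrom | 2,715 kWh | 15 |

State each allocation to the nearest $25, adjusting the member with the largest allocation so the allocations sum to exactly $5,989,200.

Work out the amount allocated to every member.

Metered usage total 7,606; profit-interest units total 37.
Blended shares (40% metered usage + 60% profit-interest units): Petrov 0.3612; Kowalski 0.2528; Bergstrom 0.3860.
Unrounded shares: Petrov 2,163,298.48; Kowalski 1,513,919.05; Bergstrom 2,311,982.47.
After rounding ($25): Petrov $2,163,300; Kowalski $1,513,925; Bergstrom $2,311,975. Sum = $5,989,200.
No rounding difference to absorb.

Petrov: $2,163,300 · Kowalski: $1,513,925 · Bergstrom: $2,311,975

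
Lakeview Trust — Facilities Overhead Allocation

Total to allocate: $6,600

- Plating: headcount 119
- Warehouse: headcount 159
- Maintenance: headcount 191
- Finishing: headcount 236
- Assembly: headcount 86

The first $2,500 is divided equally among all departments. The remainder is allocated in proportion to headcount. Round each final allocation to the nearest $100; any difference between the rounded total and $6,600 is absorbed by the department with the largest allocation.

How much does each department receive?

Plating: $1,100; Warehouse: $1,300; Maintenance: $1,500; Finishing: $1,800; Assembly: $900

$2,500 shared equally gives $500 per department.
Remainder $4,100 by headcount (total 791): Plating 616.81 → $600; Warehouse 824.15 → $800; Maintenance 990.01 → $1,000; Finishing 1,223.26 → $1,200; Assembly 445.76 → $400.
Rounding difference +$100 on remainder applied to Finishing.
Totals: Plating $500 + $600 = $1,100; Warehouse $500 + $800 = $1,300; Maintenance $500 + $1,000 = $1,500; Finishing $500 + $1,300 = $1,800; Assembly $500 + $400 = $900.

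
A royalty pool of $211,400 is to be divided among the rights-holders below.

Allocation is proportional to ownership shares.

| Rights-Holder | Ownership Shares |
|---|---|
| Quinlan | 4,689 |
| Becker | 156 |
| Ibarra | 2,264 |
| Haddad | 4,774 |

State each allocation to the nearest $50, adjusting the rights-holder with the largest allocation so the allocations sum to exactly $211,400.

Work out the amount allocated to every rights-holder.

Total ownership shares = 11,883.
Pro-rata amounts: Quinlan 4,689/11,883 × $211,400 = 83,417.87; Becker 156/11,883 × $211,400 = 2,775.26; Ibarra 2,264/11,883 × $211,400 = 40,276.83; Haddad 4,774/11,883 × $211,400 = 84,930.03.
At nearest $50: Quinlan $83,400; Becker $2,800; Ibarra $40,300; Haddad $84,950. Sum = $211,450.
Difference $211,400 − $211,450 = −$50 applied to largest allocation (Haddad): Haddad becomes $84,900.

Quinlan: $83,400 · Becker: $2,800 · Ibarra: $40,300 · Haddad: $84,900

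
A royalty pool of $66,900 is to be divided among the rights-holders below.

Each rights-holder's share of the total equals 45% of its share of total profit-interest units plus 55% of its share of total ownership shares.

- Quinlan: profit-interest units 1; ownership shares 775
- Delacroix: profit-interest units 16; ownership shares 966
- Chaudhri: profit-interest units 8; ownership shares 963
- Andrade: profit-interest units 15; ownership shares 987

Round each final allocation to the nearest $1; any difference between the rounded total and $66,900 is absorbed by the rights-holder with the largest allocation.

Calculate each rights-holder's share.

Totals — profit-interest units 40, ownership shares 3,691.
Combined weights (45% profit-interest units + 55% ownership shares): Quinlan 0.1267; Delacroix 0.3239; Chaudhri 0.2335; Andrade 0.3158.
Unrounded shares: Quinlan 8,478.48; Delacroix 21,671.90; Chaudhri 15,621.00; Andrade 21,128.62.
At nearest $1: Quinlan $8,478; Delacroix $21,672; Chaudhri $15,621; Andrade $21,129. Sum = $66,900.
Rounded total matches; no reconciliation needed.

Quinlan: $8,478 · Delacroix: $21,672 · Chaudhri: $15,621 · Andrade: $21,129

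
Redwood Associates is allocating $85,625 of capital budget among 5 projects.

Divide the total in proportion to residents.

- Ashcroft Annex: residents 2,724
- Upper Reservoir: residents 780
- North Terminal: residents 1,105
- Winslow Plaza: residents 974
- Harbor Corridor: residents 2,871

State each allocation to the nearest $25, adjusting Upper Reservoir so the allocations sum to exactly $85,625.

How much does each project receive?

Ashcroft Annex: $27,600 | Upper Reservoir: $7,875 | North Terminal: $11,200 | Winslow Plaza: $9,875 | Harbor Corridor: $29,075

Residents total: 8,454.
Raw shares: Ashcroft Annex 2,724/8,454 × $85,625 = 27,589.60; Upper Reservoir 780/8,454 × $85,625 = 7,900.11; North Terminal 1,105/8,454 × $85,625 = 11,191.82; Winslow Plaza 974/8,454 × $85,625 = 9,865.00; Harbor Corridor 2,871/8,454 × $85,625 = 29,078.47.
After rounding ($25): Ashcroft Annex $27,600; Upper Reservoir $7,900; North Terminal $11,200; Winslow Plaza $9,875; Harbor Corridor $29,075. Sum = $85,650.
Difference $85,625 − $85,650 = −$25 applied to Upper Reservoir: Upper Reservoir becomes $7,875.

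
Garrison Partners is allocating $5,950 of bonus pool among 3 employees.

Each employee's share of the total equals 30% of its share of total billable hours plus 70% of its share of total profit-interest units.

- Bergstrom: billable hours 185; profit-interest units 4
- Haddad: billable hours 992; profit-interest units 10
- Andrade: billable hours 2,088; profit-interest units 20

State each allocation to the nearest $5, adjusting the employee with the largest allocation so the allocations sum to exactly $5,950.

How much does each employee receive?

Totals — billable hours 3,265, profit-interest units 34.
Blended shares (30% billable hours + 70% profit-interest units): Bergstrom 0.0994; Haddad 0.2970; Andrade 0.6036.
Raw shares: Bergstrom 591.14; Haddad 1,767.33; Andrade 3,591.53.
Rounded to nearest $5: Bergstrom $590; Haddad $1,765; Andrade $3,590. Sum = $5,945.
Difference $5,950 − $5,945 = +$5 applied to largest allocation (Andrade): Andrade becomes $3,595.

Bergstrom: $590; Haddad: $1,765; Andrade: $3,595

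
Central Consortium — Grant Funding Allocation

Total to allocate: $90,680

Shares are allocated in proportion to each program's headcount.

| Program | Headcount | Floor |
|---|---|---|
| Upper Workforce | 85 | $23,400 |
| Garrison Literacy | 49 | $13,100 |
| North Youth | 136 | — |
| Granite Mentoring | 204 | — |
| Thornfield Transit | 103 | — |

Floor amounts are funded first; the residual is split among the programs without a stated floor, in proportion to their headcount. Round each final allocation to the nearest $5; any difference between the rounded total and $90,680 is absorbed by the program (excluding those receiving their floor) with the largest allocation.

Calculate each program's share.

Minimums first: Upper Workforce $23,400; Garrison Literacy $13,100. Balance $54,180.
Balance split over remaining headcount 443: North Youth 16,633.14 → $16,635; Granite Mentoring 24,949.71 → $24,950; Thornfield Transit 12,597.16 → $12,595.

Upper Workforce: $23,400; Garrison Literacy: $13,100; North Youth: $16,635; Granite Mentoring: $24,950; Thornfield Transit: $12,595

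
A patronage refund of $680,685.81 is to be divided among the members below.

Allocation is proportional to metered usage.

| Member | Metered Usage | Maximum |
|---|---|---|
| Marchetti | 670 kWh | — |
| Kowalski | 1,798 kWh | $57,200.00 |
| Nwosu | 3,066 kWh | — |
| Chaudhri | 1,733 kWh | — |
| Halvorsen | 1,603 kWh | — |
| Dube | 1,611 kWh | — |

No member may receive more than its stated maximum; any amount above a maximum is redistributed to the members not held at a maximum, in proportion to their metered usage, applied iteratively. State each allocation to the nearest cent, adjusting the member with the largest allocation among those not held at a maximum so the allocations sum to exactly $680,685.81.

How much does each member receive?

Marchetti: $48,109.58; Kowalski: $57,200.00; Nwosu: $220,155.19; Chaudhri: $124,438.66; Halvorsen: $115,103.97; Dube: $115,678.41

Metered usage total: 10,481.
Pro-rata shares before constraints: Marchetti 43,512.9752; Kowalski 116,770.6408; Nwosu 199,120.5699; Chaudhri 112,549.2328; Halvorsen 104,106.4167; Dube 104,625.9746.
Held at cap: Kowalski ($57,200.00); remaining pool $623,485.81 reallocated over remaining metered usage 8,683.
Shares after redistribution: Marchetti 48,109.5811 → $48,109.58; Nwosu 220,155.1875 → $220,155.19; Chaudhri 124,438.6628 → $124,438.66; Halvorsen 115,103.9679 → $115,103.97; Dube 115,678.4107 → $115,678.41.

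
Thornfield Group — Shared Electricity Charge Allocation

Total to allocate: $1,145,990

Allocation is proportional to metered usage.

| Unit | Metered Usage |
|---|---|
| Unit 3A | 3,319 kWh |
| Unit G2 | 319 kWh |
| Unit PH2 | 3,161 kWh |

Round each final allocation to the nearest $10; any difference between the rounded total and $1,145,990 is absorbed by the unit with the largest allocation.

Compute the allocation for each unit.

Sum of metered usage: 6,799.
Raw shares: Unit 3A 3,319/6,799 × $1,145,990 = 559,426.51; Unit G2 319/6,799 × $1,145,990 = 53,768.32; Unit PH2 3,161/6,799 × $1,145,990 = 532,795.17.
Rounded to nearest $10: Unit 3A $559,430; Unit G2 $53,770; Unit PH2 $532,800. Sum = $1,146,000.
Difference $1,145,990 − $1,146,000 = −$10 applied to largest allocation (Unit 3A): Unit 3A becomes $559,420.

Unit 3A: $559,420; Unit G2: $53,770; Unit PH2: $532,800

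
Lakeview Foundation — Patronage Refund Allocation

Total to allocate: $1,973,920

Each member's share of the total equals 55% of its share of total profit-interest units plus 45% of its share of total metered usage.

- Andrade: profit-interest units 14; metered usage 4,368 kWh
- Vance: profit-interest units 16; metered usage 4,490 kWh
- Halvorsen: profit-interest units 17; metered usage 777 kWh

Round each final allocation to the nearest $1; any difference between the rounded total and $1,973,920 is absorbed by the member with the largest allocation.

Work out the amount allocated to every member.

Totals — profit-interest units 47, metered usage 9,635.
Combined weights (55% profit-interest units + 45% metered usage): Andrade 0.3678; Vance 0.3969; Halvorsen 0.2352.
Unrounded shares: Andrade 726,078.87; Vance 783,524.34; Halvorsen 464,316.79.
Rounded to nearest $1: Andrade $726,079; Vance $783,524; Halvorsen $464,317. Sum = $1,973,920.
Sum already equals the total — no adjustment.

Andrade: $726,079 | Vance: $783,524 | Halvorsen: $464,317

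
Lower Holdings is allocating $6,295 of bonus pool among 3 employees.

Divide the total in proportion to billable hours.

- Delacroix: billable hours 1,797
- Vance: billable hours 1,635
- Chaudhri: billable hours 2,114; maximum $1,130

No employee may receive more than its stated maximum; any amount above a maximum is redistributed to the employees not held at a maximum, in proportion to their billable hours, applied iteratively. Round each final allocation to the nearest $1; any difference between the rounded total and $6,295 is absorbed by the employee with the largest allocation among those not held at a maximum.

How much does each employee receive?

Combined billable hours = 5,546.
Unconstrained shares: Delacroix 2,039.69; Vance 1,855.81; Chaudhri 2,399.501.
Capped: Chaudhri ($1,130); balance $5,165 reallocated over remaining billable hours 3,432.
Remaining shares: Delacroix 2,704.40 → $2,704; Vance 2,460.60 → $2,461.

Delacroix: $2,704; Vance: $2,461; Chaudhri: $1,130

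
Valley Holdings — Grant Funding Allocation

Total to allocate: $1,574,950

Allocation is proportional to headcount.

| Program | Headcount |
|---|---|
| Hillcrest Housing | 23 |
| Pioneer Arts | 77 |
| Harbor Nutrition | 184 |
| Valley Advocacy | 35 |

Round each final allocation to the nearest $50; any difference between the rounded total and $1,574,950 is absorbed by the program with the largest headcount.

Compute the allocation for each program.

Hillcrest Housing: $113,550 | Pioneer Arts: $380,150 | Harbor Nutrition: $908,450 | Valley Advocacy: $172,800

Sum of headcount: 23 + 77 + 184 + 35 = 319.
Unrounded shares: Hillcrest Housing 113,554.39; Pioneer Arts 380,160.34; Harbor Nutrition 908,435.11; Valley Advocacy 172,800.16.
At nearest $50: Hillcrest Housing $113,550; Pioneer Arts $380,150; Harbor Nutrition $908,450; Valley Advocacy $172,800. Sum = $1,574,950.
Rounded total matches; no reconciliation needed.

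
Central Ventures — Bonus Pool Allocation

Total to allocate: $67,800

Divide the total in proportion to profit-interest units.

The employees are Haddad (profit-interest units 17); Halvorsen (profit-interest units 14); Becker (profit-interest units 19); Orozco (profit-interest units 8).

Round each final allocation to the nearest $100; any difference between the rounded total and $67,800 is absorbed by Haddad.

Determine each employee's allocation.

Total profit-interest units = 58.
Pro-rata amounts: Haddad 17/58 × $67,800 = 19,872.41; Halvorsen 14/58 × $67,800 = 16,365.52; Becker 19/58 × $67,800 = 22,210.34; Orozco 8/58 × $67,800 = 9,351.72.
At nearest $100: Haddad $19,900; Halvorsen $16,400; Becker $22,200; Orozco $9,400. Sum = $67,900.
Difference $67,800 − $67,900 = −$100 applied to Haddad: Haddad becomes $19,800.

Haddad: $19,800 | Halvorsen: $16,400 | Becker: $22,200 | Orozco: $9,400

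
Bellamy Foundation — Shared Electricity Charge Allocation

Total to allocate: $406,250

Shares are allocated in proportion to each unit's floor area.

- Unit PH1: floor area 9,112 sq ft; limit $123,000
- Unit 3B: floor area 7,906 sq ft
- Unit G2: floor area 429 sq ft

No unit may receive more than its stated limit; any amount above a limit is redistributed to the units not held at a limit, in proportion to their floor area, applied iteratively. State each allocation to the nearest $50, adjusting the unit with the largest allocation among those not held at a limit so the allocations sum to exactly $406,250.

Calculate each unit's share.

Unit PH1: $123,000 | Unit 3B: $268,650 | Unit G2: $14,600

Sum of floor area: 17,447.
Unconstrained shares: Unit PH1 212,171.15; Unit 3B 184,089.67; Unit G2 9,989.18.
Capped: Unit PH1 ($123,000); balance $283,250 reallocated over remaining floor area 8,335.
Remaining shares: Unit 3B 268,671.21 → $268,650; Unit G2 14,578.79 → $14,600.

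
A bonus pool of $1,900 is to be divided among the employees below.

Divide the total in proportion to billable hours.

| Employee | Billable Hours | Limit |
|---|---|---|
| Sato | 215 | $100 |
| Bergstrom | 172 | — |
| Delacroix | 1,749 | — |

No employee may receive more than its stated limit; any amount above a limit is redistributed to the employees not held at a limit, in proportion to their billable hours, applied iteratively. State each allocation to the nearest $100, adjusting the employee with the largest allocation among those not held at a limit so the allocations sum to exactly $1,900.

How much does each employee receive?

Sato: $100; Bergstrom: $200; Delacroix: $1,600

Billable hours total: 2,136.
Unconstrained shares: Sato 191.25; Bergstrom 153.00; Delacroix 1,555.76.
Held at cap: Sato ($100); balance $1,800 reallocated over remaining billable hours 1,921.
Shares after redistribution: Bergstrom 161.17 → $200; Delacroix 1,638.83 → $1,600.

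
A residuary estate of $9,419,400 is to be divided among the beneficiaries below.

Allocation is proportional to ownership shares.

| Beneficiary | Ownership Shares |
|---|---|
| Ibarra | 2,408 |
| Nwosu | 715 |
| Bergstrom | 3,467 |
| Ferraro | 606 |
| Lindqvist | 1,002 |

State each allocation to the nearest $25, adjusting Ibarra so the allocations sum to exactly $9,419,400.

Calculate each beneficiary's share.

Ibarra: $2,766,775 · Nwosu: $821,525 · Bergstrom: $3,983,550 · Ferraro: $696,275 · Lindqvist: $1,151,275

Ownership shares total: 8,198.
Unrounded shares: Ibarra 2,408/8,198 × $9,419,400 = 2,766,762.04; Nwosu 715/8,198 × $9,419,400 = 821,526.10; Bergstrom 3,467/8,198 × $9,419,400 = 3,983,539.86; Ferraro 606/8,198 × $9,419,400 = 696,286.46; Lindqvist 1,002/8,198 × $9,419,400 = 1,151,285.53.
At nearest $25: Ibarra $2,766,750; Nwosu $821,525; Bergstrom $3,983,550; Ferraro $696,275; Lindqvist $1,151,275. Sum = $9,419,375.
Difference $9,419,400 − $9,419,375 = +$25 applied to Ibarra: Ibarra becomes $2,766,775.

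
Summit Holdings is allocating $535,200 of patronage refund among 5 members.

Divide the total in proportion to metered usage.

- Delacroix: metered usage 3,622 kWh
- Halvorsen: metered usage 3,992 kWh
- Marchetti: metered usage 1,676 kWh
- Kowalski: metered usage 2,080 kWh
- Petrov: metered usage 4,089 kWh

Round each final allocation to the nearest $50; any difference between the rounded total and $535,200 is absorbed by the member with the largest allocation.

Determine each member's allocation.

Combined metered usage = 15,459.
Unrounded shares: Delacroix 3,622/15,459 × $535,200 = 125,395.85; Halvorsen 3,992/15,459 × $535,200 = 138,205.47; Marchetti 1,676/15,459 × $535,200 = 58,024.14; Kowalski 2,080/15,459 × $535,200 = 72,010.87; Petrov 4,089/15,459 × $535,200 = 141,563.67.
At nearest $50: Delacroix $125,400; Halvorsen $138,200; Marchetti $58,000; Kowalski $72,000; Petrov $141,550. Sum = $535,150.
Difference $535,200 − $535,150 = +$50 applied to largest allocation (Petrov): Petrov becomes $141,600.

Delacroix: $125,400; Halvorsen: $138,200; Marchetti: $58,000; Kowalski: $72,000; Petrov: $141,600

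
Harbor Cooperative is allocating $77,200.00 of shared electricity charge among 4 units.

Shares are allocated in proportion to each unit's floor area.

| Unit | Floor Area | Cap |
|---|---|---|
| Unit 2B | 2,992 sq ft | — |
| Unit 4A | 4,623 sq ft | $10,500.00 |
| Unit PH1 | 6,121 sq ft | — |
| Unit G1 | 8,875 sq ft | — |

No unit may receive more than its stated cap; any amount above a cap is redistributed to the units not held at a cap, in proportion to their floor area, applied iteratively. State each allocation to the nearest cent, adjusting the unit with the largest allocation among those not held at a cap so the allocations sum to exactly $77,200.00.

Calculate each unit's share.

Unit 2B: $11,094.42 · Unit 4A: $10,500.00 · Unit PH1: $22,696.84 · Unit G1: $32,908.74

Combined floor area = 22,611.
Unconstrained shares: Unit 2B 10,215.4880; Unit 4A 15,784.1582; Unit PH1 20,898.7307; Unit G1 30,301.6231.
Held at cap: Unit 4A ($10,500.00); residual $66,700.00 reallocated over remaining floor area 17,988.
Remaining shares: Unit 2B 11,094.4185 → $11,094.42; Unit PH1 22,696.8368 → $22,696.84; Unit G1 32,908.7447 → $32,908.74.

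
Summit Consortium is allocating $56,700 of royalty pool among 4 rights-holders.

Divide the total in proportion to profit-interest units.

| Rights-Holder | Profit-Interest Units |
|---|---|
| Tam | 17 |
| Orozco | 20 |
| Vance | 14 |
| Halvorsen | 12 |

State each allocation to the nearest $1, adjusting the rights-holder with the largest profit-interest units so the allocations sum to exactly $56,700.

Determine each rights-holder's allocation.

Tam: $15,300 · Orozco: $18,000 · Vance: $12,600 · Halvorsen: $10,800

Combined profit-interest units = 17 + 20 + 14 + 12 = 63.
Pro-rata amounts: Tam 15,300.00; Orozco 18,000.00; Vance 12,600.00; Halvorsen 10,800.00.
After rounding ($1): Tam $15,300; Orozco $18,000; Vance $12,600; Halvorsen $10,800. Sum = $56,700.
Rounded total matches; no reconciliation needed.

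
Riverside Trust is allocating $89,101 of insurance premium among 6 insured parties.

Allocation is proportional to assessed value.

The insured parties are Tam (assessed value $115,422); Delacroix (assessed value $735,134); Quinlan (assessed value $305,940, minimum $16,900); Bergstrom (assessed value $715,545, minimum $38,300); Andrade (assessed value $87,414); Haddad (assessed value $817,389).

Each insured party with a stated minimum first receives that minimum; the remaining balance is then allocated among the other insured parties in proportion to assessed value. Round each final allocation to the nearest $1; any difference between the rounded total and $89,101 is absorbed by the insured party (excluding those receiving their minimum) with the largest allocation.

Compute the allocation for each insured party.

Fund the minimums — Quinlan $16,900; Bergstrom $38,300. Balance $33,901.
Balance split over remaining assessed value 1,755,359: Tam 2,229.13 → $2,229; Delacroix 14,197.54 → $14,198; Andrade 1,688.21 → $1,688; Haddad 15,786.12 → $15,786.

Tam: $2,229 | Delacroix: $14,198 | Quinlan: $16,900 | Bergstrom: $38,300 | Andrade: $1,688 | Haddad: $15,786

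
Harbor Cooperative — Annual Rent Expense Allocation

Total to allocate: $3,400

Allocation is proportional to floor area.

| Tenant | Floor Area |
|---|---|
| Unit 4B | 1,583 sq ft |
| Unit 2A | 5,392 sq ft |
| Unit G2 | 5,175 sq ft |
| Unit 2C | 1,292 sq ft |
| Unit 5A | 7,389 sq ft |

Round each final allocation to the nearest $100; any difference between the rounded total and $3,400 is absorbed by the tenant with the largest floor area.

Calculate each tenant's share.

Sum of floor area: 1,583 + 5,392 + 5,175 + 1,292 + 7,389 = 20,831.
Raw shares: Unit 4B 258.37; Unit 2A 880.07; Unit G2 844.65; Unit 2C 210.88; Unit 5A 1,206.02.
After rounding ($100): Unit 4B $300; Unit 2A $900; Unit G2 $800; Unit 2C $200; Unit 5A $1,200. Sum = $3,400.
Sum already equals the total — no adjustment.

Unit 4B: $300; Unit 2A: $900; Unit G2: $800; Unit 2C: $200; Unit 5A: $1,200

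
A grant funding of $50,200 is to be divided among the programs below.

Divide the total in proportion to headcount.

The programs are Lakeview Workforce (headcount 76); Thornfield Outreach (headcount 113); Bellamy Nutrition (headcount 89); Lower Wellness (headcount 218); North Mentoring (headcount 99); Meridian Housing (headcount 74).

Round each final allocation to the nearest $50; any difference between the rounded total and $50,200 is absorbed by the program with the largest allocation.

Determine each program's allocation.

Headcount total: 669.
Raw shares: Lakeview Workforce 76/669 × $50,200 = 5,702.84; Thornfield Outreach 113/669 × $50,200 = 8,479.22; Bellamy Nutrition 89/669 × $50,200 = 6,678.33; Lower Wellness 218/669 × $50,200 = 16,358.15; North Mentoring 99/669 × $50,200 = 7,428.70; Meridian Housing 74/669 × $50,200 = 5,552.77.
After rounding ($50): Lakeview Workforce $5,700; Thornfield Outreach $8,500; Bellamy Nutrition $6,700; Lower Wellness $16,350; North Mentoring $7,450; Meridian Housing $5,550. Sum = $50,250.
Difference $50,200 − $50,250 = −$50 applied to largest allocation (Lower Wellness): Lower Wellness becomes $16,300.

Lakeview Workforce: $5,700; Thornfield Outreach: $8,500; Bellamy Nutrition: $6,700; Lower Wellness: $16,300; North Mentoring: $7,450; Meridian Housing: $5,550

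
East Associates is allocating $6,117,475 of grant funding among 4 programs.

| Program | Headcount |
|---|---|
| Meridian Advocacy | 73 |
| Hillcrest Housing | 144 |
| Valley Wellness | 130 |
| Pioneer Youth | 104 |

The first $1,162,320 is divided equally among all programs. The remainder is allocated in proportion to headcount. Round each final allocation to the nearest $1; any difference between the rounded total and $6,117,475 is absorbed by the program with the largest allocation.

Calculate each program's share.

Meridian Advocacy: $1,092,634; Hillcrest Housing: $1,872,714; Valley Wellness: $1,718,895; Pioneer Youth: $1,433,232

$1,162,320 shared equally gives $290,580 per program.
Remainder $4,955,155 by headcount (total 451): Meridian Advocacy 802,053.91 → $802,054; Hillcrest Housing 1,582,133.75 → $1,582,134; Valley Wellness 1,428,315.19 → $1,428,315; Pioneer Youth 1,142,652.15 → $1,142,652.
Totals: Meridian Advocacy $290,580 + $802,054 = $1,092,634; Hillcrest Housing $290,580 + $1,582,134 = $1,872,714; Valley Wellness $290,580 + $1,428,315 = $1,718,895; Pioneer Youth $290,580 + $1,142,652 = $1,433,232.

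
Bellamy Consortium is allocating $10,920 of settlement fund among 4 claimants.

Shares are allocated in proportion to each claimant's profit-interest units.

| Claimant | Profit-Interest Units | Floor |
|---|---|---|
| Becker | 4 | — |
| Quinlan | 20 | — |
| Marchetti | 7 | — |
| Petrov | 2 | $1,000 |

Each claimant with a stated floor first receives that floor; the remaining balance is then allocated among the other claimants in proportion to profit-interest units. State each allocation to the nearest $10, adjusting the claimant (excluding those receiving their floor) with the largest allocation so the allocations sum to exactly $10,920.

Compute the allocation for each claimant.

Fund the minimums — Petrov $1,000. Remaining pool $9,920.
Remaining pool split over remaining profit-interest units 31: Becker 1,280.00 → $1,280; Quinlan 6,400.00 → $6,400; Marchetti 2,240.00 → $2,240.

Becker: $1,280 · Quinlan: $6,400 · Marchetti: $2,240 · Petrov: $1,000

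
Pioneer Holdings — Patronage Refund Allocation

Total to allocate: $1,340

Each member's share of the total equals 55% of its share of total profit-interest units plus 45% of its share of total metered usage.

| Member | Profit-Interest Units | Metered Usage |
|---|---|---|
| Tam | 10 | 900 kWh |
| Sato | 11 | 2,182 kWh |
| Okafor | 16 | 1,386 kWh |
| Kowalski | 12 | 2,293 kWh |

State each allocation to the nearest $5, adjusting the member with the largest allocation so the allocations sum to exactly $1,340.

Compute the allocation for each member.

Tam: $230 · Sato: $360 · Okafor: $365 · Kowalski: $385

Profit-interest units total 49; metered usage total 6,761.
Blended shares (55% profit-interest units + 45% metered usage): Tam 0.1721; Sato 0.2687; Okafor 0.2718; Kowalski 0.2873.
Proportional shares: Tam 230.68; Sato 360.06; Okafor 364.27; Kowalski 385.00.
At nearest $5: Tam $230; Sato $360; Okafor $365; Kowalski $385. Sum = $1,340.
No rounding difference to absorb.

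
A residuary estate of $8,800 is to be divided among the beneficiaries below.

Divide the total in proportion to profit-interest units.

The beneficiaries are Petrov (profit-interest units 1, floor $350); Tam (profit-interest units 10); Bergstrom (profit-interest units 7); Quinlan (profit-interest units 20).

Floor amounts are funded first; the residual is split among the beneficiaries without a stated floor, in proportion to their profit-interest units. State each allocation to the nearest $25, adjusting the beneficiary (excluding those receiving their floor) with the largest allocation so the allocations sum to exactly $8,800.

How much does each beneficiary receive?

Petrov: $350 · Tam: $2,275 · Bergstrom: $1,600 · Quinlan: $4,575

Guaranteed amounts: Petrov $350. Balance $8,450.
Balance split over remaining profit-interest units 37: Tam 2,283.78 → $2,275; Bergstrom 1,598.65 → $1,600; Quinlan 4,567.57 → $4,575.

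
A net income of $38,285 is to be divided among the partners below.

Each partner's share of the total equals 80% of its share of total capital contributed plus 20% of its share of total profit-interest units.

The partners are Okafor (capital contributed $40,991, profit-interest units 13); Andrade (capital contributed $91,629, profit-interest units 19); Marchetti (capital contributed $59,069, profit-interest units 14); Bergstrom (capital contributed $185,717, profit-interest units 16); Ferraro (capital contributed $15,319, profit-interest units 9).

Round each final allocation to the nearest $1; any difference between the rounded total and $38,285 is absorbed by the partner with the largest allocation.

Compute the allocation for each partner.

Okafor: $4,599 | Andrade: $9,195 | Marchetti: $6,117 | Bergstrom: $16,209 | Ferraro: $2,165

Capital contributed total 392,725; profit-interest units total 71.
Combined weights (80% capital contributed + 20% profit-interest units): Okafor 0.1201; Andrade 0.2402; Marchetti 0.1598; Bergstrom 0.4234; Ferraro 0.0566.
Pro-rata amounts: Okafor 4,598.81; Andrade 9,195.06; Marchetti 6,116.53; Bergstrom 16,209.30; Ferraro 2,165.31.
At nearest $1: Okafor $4,599; Andrade $9,195; Marchetti $6,117; Bergstrom $16,209; Ferraro $2,165. Sum = $38,285.
Rounded total matches; no reconciliation needed.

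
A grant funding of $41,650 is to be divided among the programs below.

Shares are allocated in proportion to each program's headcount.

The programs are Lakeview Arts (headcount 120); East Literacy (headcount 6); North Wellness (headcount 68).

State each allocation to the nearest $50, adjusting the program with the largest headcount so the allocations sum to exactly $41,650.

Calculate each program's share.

Lakeview Arts: $25,750 · East Literacy: $1,300 · North Wellness: $14,600

Sum of headcount: 120 + 6 + 68 = 194.
Pro-rata amounts: Lakeview Arts 25,762.89; East Literacy 1,288.14; North Wellness 14,598.97.
Rounded to nearest $50: Lakeview Arts $25,750; East Literacy $1,300; North Wellness $14,600. Sum = $41,650.
Rounded total matches; no reconciliation needed.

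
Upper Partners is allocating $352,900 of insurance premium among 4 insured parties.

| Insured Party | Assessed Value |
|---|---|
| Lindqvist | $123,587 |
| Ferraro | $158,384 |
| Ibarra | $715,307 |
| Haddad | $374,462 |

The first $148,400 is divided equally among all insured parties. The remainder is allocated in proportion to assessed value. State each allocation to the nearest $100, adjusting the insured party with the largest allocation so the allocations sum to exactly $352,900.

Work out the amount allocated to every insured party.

Lindqvist: $55,500 | Ferraro: $60,700 | Ibarra: $143,800 | Haddad: $92,900

$148,400 shared equally gives $37,100 per insured party.
Remainder $204,500 by assessed value (total 1,371,740): Lindqvist 18,424.44 → $18,400; Ferraro 23,612.00 → $23,600; Ibarra 106,638.49 → $106,600; Haddad 55,825.07 → $55,800.
Rounding difference +$100 on remainder applied to Ibarra.
Totals: Lindqvist $37,100 + $18,400 = $55,500; Ferraro $37,100 + $23,600 = $60,700; Ibarra $37,100 + $106,700 = $143,800; Haddad $37,100 + $55,800 = $92,900.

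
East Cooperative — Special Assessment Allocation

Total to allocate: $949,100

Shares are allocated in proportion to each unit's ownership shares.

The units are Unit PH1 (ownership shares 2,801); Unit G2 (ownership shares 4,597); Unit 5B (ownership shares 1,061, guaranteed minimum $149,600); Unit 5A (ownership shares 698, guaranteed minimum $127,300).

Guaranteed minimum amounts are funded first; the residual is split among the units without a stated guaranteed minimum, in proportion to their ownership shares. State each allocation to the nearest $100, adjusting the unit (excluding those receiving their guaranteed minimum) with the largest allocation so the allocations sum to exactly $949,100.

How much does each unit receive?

Fund the minimums — Unit 5B $149,600; Unit 5A $127,300. Remaining pool $672,200.
Remaining pool split over remaining ownership shares 7,398: Unit PH1 254,505.57 → $254,500; Unit G2 417,694.43 → $417,700.

Unit PH1: $254,500 | Unit G2: $417,700 | Unit 5B: $149,600 | Unit 5A: $127,300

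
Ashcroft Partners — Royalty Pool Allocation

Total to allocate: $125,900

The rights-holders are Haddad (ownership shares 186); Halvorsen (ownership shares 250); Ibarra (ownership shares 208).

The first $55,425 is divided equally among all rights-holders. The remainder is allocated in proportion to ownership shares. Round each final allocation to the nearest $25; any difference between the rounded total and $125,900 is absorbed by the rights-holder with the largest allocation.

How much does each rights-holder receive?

$55,425 shared equally gives $18,475 per rights-holder.
Remainder $70,475 by ownership shares (total 644): Haddad 20,354.58 → $20,350; Halvorsen 27,358.31 → $27,350; Ibarra 22,762.11 → $22,750.
Rounding difference +$25 on remainder applied to Halvorsen.
Totals: Haddad $18,475 + $20,350 = $38,825; Halvorsen $18,475 + $27,375 = $45,850; Ibarra $18,475 + $22,750 = $41,225.

Haddad: $38,825; Halvorsen: $45,850; Ibarra: $41,225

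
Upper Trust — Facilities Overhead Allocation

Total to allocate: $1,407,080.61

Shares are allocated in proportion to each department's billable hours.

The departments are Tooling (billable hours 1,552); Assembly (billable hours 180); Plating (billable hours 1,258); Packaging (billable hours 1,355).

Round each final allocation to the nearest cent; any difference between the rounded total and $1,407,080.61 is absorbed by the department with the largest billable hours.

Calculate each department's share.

Billable hours total: 1,552 + 180 + 1,258 + 1,355 = 4,345.
Proportional shares: Tooling 502,598.1834; Assembly 58,291.0264; Plating 407,389.5069; Packaging 438,801.8933.
Rounded to nearest cent: Tooling $502,598.18; Assembly $58,291.03; Plating $407,389.51; Packaging $438,801.89. Sum = $1,407,080.61.
Rounded total matches; no reconciliation needed.

Tooling: $502,598.18 | Assembly: $58,291.03 | Plating: $407,389.51 | Packaging: $438,801.89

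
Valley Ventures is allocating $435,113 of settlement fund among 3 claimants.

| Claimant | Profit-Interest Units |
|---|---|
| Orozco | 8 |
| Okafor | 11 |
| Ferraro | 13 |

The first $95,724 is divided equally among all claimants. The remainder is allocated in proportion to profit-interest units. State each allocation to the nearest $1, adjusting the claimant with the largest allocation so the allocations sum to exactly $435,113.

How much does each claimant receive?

First tranche $95,724 split equally: $31,908 each.
Remainder $339,389 by profit-interest units (total 32): Orozco 84,847.25 → $84,847; Okafor 116,664.97 → $116,665; Ferraro 137,876.78 → $137,877.
Totals: Orozco $31,908 + $84,847 = $116,755; Okafor $31,908 + $116,665 = $148,573; Ferraro $31,908 + $137,877 = $169,785.

Orozco: $116,755; Okafor: $148,573; Ferraro: $169,785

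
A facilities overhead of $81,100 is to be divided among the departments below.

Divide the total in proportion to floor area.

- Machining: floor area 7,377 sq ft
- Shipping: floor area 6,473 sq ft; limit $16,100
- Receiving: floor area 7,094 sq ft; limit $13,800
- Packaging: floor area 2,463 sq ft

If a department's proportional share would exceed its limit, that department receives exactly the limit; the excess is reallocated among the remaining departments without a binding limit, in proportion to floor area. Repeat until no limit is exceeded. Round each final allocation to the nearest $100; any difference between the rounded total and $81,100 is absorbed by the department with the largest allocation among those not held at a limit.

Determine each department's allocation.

Combined floor area = 23,407.
Proportional shares (ignoring caps): Machining 25,559.65; Shipping 22,427.49; Receiving 24,579.12; Packaging 8,533.74.
Cap binds for Shipping ($16,100), Receiving ($13,800); residual $51,200 reallocated over remaining floor area 9,840.
Redistributed shares: Machining 38,384.39 → $38,400; Packaging 12,815.61 → $12,800.

Machining: $38,400 · Shipping: $16,100 · Receiving: $13,800 · Packaging: $12,800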